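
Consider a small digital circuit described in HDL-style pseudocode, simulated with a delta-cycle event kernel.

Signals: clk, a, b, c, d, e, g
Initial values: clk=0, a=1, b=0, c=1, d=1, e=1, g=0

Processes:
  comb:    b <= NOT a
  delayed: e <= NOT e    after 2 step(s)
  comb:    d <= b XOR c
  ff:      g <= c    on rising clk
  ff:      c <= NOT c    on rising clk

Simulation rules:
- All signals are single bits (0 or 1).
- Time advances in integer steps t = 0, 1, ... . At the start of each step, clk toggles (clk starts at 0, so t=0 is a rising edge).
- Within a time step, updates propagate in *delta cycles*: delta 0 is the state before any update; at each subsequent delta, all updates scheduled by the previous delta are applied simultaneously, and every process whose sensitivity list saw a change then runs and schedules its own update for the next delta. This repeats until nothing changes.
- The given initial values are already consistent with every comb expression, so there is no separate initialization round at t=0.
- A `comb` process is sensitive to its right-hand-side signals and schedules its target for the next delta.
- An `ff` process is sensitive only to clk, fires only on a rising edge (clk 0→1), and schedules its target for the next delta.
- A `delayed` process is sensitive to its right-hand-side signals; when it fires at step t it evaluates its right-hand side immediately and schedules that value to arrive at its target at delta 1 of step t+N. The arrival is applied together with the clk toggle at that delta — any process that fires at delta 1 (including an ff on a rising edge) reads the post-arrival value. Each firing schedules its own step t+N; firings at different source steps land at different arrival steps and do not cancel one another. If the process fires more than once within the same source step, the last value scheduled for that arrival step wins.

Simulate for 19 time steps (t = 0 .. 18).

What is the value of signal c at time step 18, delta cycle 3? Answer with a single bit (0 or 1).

t=0 Δ0: a=1 g=0 b=0 d=1 clk=0 e=1 c=1
  Δ1: clk:0→1
  Δ2: g:0→1, c:1→0
  Δ3: d:1→0
  (3Δ to stable)
t=1 Δ0: a=1 g=1 b=0 d=0 clk=1 e=1 c=0
  Δ1: clk:1→0
  (1Δ to stable)
t=2 Δ0: a=1 g=1 b=0 d=0 clk=0 e=1 c=0
  Δ1: clk:0→1
  Δ2: g:1→0, c:0→1
  Δ3: d:0→1
  (3Δ to stable)
t=3 Δ0: a=1 g=0 b=0 d=1 clk=1 e=1 c=1
  Δ1: clk:1→0
  (1Δ to stable)
t=4 Δ0: a=1 g=0 b=0 d=1 clk=0 e=1 c=1
  Δ1: clk:0→1
  Δ2: g:0→1, c:1→0
  Δ3: d:1→0
  (3Δ to stable)
t=5 Δ0: a=1 g=1 b=0 d=0 clk=1 e=1 c=0
  Δ1: clk:1→0
  (1Δ to stable)
t=6 Δ0: a=1 g=1 b=0 d=0 clk=0 e=1 c=0
  Δ1: clk:0→1
  Δ2: g:1→0, c:0→1
  Δ3: d:0→1
  (3Δ to stable)
t=7 Δ0: a=1 g=0 b=0 d=1 clk=1 e=1 c=1
  Δ1: clk:1→0
  (1Δ to stable)
t=8 Δ0: a=1 g=0 b=0 d=1 clk=0 e=1 c=1
  Δ1: clk:0→1
  Δ2: g:0→1, c:1→0
  Δ3: d:1→0
  (3Δ to stable)
t=9 Δ0: a=1 g=1 b=0 d=0 clk=1 e=1 c=0
  Δ1: clk:1→0
  (1Δ to stable)
t=10 Δ0: a=1 g=1 b=0 d=0 clk=0 e=1 c=0
  Δ1: clk:0→1
  Δ2: g:1→0, c:0→1
  Δ3: d:0→1
  (3Δ to stable)
t=11 Δ0: a=1 g=0 b=0 d=1 clk=1 e=1 c=1
  Δ1: clk:1→0
  (1Δ to stable)
t=12 Δ0: a=1 g=0 b=0 d=1 clk=0 e=1 c=1
  Δ1: clk:0→1
  Δ2: g:0→1, c:1→0
  Δ3: d:1→0
  (3Δ to stable)
t=13 Δ0: a=1 g=1 b=0 d=0 clk=1 e=1 c=0
  Δ1: clk:1→0
  (1Δ to stable)
t=14 Δ0: a=1 g=1 b=0 d=0 clk=0 e=1 c=0
  Δ1: clk:0→1
  Δ2: g:1→0, c:0→1
  Δ3: d:0→1
  (3Δ to stable)
t=15 Δ0: a=1 g=0 b=0 d=1 clk=1 e=1 c=1
  Δ1: clk:1→0
  (1Δ to stable)
t=16 Δ0: a=1 g=0 b=0 d=1 clk=0 e=1 c=1
  Δ1: clk:0→1
  Δ2: g:0→1, c:1→0
  Δ3: d:1→0
  (3Δ to stable)
t=17 Δ0: a=1 g=1 b=0 d=0 clk=1 e=1 c=0
  Δ1: clk:1→0
  (1Δ to stable)
t=18 Δ0: a=1 g=1 b=0 d=0 clk=0 e=1 c=0
  Δ1: clk:0→1
  Δ2: g:1→0, c:0→1
  Δ3: d:0→1
  (3Δ to stable)

1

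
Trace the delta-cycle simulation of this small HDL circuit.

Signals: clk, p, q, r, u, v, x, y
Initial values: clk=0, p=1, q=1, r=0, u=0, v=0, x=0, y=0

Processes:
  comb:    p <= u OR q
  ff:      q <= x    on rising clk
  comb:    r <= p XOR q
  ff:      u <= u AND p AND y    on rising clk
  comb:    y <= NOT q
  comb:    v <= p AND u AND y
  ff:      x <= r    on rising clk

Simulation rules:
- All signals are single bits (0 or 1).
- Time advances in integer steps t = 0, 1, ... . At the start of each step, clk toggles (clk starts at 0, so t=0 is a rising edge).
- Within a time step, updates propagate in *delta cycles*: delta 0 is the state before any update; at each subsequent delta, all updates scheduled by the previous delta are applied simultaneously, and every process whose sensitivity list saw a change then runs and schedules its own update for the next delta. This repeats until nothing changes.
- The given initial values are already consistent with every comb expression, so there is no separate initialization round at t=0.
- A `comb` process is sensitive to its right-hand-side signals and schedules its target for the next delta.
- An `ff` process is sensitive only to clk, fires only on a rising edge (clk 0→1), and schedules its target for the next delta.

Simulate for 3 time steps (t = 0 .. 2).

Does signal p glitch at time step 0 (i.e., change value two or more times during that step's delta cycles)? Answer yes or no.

t0.Δ0 y=0 q=1 p=1 clk=0 r=0 x=0 v=0 u=0
t0.Δ1 y=0 q=1 p=1 clk=1 r=0 x=0 v=0 u=0
t0.Δ2 y=0 q=0 p=1 clk=1 r=0 x=0 v=0 u=0
t0.Δ3 y=1 q=0 p=0 clk=1 r=1 x=0 v=0 u=0
t0.Δ4 y=1 q=0 p=0 clk=1 r=0 x=0 v=0 u=0
t1.Δ0 y=1 q=0 p=0 clk=1 r=0 x=0 v=0 u=0
t1.Δ1 y=1 q=0 p=0 clk=0 r=0 x=0 v=0 u=0
t2.Δ0 y=1 q=0 p=0 clk=0 r=0 x=0 v=0 u=0
t2.Δ1 y=1 q=0 p=0 clk=1 r=0 x=0 v=0 u=0

no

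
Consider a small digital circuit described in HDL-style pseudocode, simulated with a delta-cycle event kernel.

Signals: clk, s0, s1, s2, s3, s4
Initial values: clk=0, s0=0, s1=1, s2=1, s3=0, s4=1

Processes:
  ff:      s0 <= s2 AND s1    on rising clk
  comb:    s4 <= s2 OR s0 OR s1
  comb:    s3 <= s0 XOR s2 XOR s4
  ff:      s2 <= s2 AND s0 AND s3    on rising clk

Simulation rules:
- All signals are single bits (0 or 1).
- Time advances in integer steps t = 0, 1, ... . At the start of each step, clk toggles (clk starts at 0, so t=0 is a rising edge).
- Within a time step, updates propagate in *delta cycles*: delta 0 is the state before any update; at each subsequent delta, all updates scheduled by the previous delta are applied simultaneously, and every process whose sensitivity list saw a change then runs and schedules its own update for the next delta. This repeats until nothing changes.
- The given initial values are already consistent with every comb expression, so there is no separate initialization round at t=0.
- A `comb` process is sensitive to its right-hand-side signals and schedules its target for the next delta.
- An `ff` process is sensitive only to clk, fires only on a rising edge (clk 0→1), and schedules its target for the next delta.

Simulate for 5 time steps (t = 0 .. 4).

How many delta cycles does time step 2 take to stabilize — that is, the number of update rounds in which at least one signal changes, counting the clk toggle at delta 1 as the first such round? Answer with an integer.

3

[bits: s3,s2,s0,s4,s1,clk]
t=0: Δ0=010110 Δ1=010111 Δ2=001111 | 2Δ
t=1: Δ0=001111 Δ1=001110 | 1Δ
t=2: Δ0=001110 Δ1=001111 Δ2=000111 Δ3=100111 | 3Δ
t=3: Δ0=100111 Δ1=100110 | 1Δ
t=4: Δ0=100110 Δ1=100111 | 1Δ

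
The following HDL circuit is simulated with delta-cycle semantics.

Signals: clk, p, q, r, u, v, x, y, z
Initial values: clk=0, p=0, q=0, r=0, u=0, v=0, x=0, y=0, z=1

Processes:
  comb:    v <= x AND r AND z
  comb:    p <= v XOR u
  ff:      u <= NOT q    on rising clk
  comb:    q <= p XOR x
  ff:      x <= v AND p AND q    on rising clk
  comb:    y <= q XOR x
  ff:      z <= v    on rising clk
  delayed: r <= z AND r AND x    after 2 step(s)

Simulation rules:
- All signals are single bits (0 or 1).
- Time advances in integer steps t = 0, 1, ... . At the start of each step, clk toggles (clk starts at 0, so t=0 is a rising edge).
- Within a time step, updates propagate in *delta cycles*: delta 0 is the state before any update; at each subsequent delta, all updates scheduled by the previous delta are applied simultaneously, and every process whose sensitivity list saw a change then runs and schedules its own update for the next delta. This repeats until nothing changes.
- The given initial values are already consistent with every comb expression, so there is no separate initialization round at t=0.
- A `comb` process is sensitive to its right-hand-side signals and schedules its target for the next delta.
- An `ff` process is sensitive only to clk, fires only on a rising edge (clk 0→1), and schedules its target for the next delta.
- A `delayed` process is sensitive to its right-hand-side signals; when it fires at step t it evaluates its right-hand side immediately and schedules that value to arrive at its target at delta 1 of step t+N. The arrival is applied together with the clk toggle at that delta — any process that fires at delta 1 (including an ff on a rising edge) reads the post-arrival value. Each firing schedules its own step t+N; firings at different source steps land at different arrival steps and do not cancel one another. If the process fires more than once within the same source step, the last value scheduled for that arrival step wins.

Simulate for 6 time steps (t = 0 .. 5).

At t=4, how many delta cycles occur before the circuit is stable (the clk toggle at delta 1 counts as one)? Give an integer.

5

t0.Δ0 y=0 p=0 u=0 z=1 x=0 r=0 clk=0 q=0 v=0
t0.Δ1 y=0 p=0 u=0 z=1 x=0 r=0 clk=1 q=0 v=0
t0.Δ2 y=0 p=0 u=1 z=0 x=0 r=0 clk=1 q=0 v=0
t0.Δ3 y=0 p=1 u=1 z=0 x=0 r=0 clk=1 q=0 v=0
t0.Δ4 y=0 p=1 u=1 z=0 x=0 r=0 clk=1 q=1 v=0
t0.Δ5 y=1 p=1 u=1 z=0 x=0 r=0 clk=1 q=1 v=0
t1.Δ0 y=1 p=1 u=1 z=0 x=0 r=0 clk=1 q=1 v=0
t1.Δ1 y=1 p=1 u=1 z=0 x=0 r=0 clk=0 q=1 v=0
t2.Δ0 y=1 p=1 u=1 z=0 x=0 r=0 clk=0 q=1 v=0
t2.Δ1 y=1 p=1 u=1 z=0 x=0 r=0 clk=1 q=1 v=0
t2.Δ2 y=1 p=1 u=0 z=0 x=0 r=0 clk=1 q=1 v=0
t2.Δ3 y=1 p=0 u=0 z=0 x=0 r=0 clk=1 q=1 v=0
t2.Δ4 y=1 p=0 u=0 z=0 x=0 r=0 clk=1 q=0 v=0
t2.Δ5 y=0 p=0 u=0 z=0 x=0 r=0 clk=1 q=0 v=0
t3.Δ0 y=0 p=0 u=0 z=0 x=0 r=0 clk=1 q=0 v=0
t3.Δ1 y=0 p=0 u=0 z=0 x=0 r=0 clk=0 q=0 v=0
t4.Δ0 y=0 p=0 u=0 z=0 x=0 r=0 clk=0 q=0 v=0
t4.Δ1 y=0 p=0 u=0 z=0 x=0 r=0 clk=1 q=0 v=0
t4.Δ2 y=0 p=0 u=1 z=0 x=0 r=0 clk=1 q=0 v=0
t4.Δ3 y=0 p=1 u=1 z=0 x=0 r=0 clk=1 q=0 v=0
t4.Δ4 y=0 p=1 u=1 z=0 x=0 r=0 clk=1 q=1 v=0
t4.Δ5 y=1 p=1 u=1 z=0 x=0 r=0 clk=1 q=1 v=0
t5.Δ0 y=1 p=1 u=1 z=0 x=0 r=0 clk=1 q=1 v=0
t5.Δ1 y=1 p=1 u=1 z=0 x=0 r=0 clk=0 q=1 v=0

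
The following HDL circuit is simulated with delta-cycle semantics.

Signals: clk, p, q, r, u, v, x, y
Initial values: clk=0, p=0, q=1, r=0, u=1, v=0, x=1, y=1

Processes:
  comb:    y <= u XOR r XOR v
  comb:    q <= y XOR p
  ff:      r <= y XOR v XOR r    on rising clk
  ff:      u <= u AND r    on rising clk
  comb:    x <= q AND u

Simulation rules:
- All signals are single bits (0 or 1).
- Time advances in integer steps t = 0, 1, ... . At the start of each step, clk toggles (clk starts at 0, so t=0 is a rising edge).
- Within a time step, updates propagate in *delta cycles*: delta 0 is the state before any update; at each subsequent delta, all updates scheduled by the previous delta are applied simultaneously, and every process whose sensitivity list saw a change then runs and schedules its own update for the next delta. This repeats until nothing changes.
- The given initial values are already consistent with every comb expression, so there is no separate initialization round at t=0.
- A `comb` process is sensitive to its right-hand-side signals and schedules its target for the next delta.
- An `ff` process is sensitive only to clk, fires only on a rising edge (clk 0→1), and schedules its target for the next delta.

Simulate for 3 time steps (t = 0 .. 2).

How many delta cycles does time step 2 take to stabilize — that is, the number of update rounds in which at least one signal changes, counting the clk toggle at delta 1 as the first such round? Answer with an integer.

t=0 Δ0: p=0 r=0 u=1 x=1 y=1 v=0 q=1 clk=0
  Δ1: clk:0→1
  Δ2: r:0→1, u:1→0
  Δ3: x:1→0
  (3Δ to stable)
t=1 Δ0: p=0 r=1 u=0 x=0 y=1 v=0 q=1 clk=1
  Δ1: clk:1→0
  (1Δ to stable)
t=2 Δ0: p=0 r=1 u=0 x=0 y=1 v=0 q=1 clk=0
  Δ1: clk:0→1
  Δ2: r:1→0
  Δ3: y:1→0
  Δ4: q:1→0
  (4Δ to stable)

4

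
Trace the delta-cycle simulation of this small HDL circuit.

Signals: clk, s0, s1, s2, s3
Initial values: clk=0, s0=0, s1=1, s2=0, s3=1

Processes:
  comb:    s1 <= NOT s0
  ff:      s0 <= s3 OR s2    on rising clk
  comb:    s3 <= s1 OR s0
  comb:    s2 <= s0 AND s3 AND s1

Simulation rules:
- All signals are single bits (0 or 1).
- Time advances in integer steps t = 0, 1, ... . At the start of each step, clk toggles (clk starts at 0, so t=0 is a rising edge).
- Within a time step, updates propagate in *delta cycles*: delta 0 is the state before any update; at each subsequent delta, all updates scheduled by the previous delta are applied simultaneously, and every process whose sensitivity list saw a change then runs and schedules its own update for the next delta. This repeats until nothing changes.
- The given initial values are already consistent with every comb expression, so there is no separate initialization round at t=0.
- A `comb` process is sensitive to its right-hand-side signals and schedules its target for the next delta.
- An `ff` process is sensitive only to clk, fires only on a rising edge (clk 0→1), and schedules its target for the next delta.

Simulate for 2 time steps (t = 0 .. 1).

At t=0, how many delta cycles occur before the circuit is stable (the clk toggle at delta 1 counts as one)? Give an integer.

4

t0.Δ0 s0=0 s1=1 s2=0 clk=0 s3=1
t0.Δ1 s0=0 s1=1 s2=0 clk=1 s3=1
t0.Δ2 s0=1 s1=1 s2=0 clk=1 s3=1
t0.Δ3 s0=1 s1=0 s2=1 clk=1 s3=1
t0.Δ4 s0=1 s1=0 s2=0 clk=1 s3=1
t1.Δ0 s0=1 s1=0 s2=0 clk=1 s3=1
t1.Δ1 s0=1 s1=0 s2=0 clk=0 s3=1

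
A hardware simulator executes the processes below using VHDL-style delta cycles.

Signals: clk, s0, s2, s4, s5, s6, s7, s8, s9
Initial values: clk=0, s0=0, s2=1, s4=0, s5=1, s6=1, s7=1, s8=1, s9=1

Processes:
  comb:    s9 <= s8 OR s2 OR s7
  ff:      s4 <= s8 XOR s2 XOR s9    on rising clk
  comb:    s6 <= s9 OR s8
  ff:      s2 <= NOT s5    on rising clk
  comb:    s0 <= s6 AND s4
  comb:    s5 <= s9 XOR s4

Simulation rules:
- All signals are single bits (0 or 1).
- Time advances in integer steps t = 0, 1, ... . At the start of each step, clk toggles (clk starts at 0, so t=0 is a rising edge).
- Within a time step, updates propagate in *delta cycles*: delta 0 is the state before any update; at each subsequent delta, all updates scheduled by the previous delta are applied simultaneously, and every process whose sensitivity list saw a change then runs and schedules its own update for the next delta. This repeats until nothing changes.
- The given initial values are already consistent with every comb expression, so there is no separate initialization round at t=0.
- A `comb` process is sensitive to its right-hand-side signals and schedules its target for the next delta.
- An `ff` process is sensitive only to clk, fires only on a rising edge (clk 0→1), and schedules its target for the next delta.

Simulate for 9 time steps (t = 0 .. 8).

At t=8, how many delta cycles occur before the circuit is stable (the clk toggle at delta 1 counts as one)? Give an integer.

3

t=0 Δ0: s5=1 s0=0 s9=1 clk=0 s4=0 s8=1 s7=1 s2=1 s6=1
  Δ1: clk:0→1
  Δ2: s4:0→1, s2:1→0
  Δ3: s5:1→0, s0:0→1
  (3Δ to stable)
t=1 Δ0: s5=0 s0=1 s9=1 clk=1 s4=1 s8=1 s7=1 s2=0 s6=1
  Δ1: clk:1→0
  (1Δ to stable)
t=2 Δ0: s5=0 s0=1 s9=1 clk=0 s4=1 s8=1 s7=1 s2=0 s6=1
  Δ1: clk:0→1
  Δ2: s4:1→0, s2:0→1
  Δ3: s5:0→1, s0:1→0
  (3Δ to stable)
t=3 Δ0: s5=1 s0=0 s9=1 clk=1 s4=0 s8=1 s7=1 s2=1 s6=1
  Δ1: clk:1→0
  (1Δ to stable)
t=4 Δ0: s5=1 s0=0 s9=1 clk=0 s4=0 s8=1 s7=1 s2=1 s6=1
  Δ1: clk:0→1
  Δ2: s4:0→1, s2:1→0
  Δ3: s5:1→0, s0:0→1
  (3Δ to stable)
t=5 Δ0: s5=0 s0=1 s9=1 clk=1 s4=1 s8=1 s7=1 s2=0 s6=1
  Δ1: clk:1→0
  (1Δ to stable)
t=6 Δ0: s5=0 s0=1 s9=1 clk=0 s4=1 s8=1 s7=1 s2=0 s6=1
  Δ1: clk:0→1
  Δ2: s4:1→0, s2:0→1
  Δ3: s5:0→1, s0:1→0
  (3Δ to stable)
t=7 Δ0: s5=1 s0=0 s9=1 clk=1 s4=0 s8=1 s7=1 s2=1 s6=1
  Δ1: clk:1→0
  (1Δ to stable)
t=8 Δ0: s5=1 s0=0 s9=1 clk=0 s4=0 s8=1 s7=1 s2=1 s6=1
  Δ1: clk:0→1
  Δ2: s4:0→1, s2:1→0
  Δ3: s5:1→0, s0:0→1
  (3Δ to stable)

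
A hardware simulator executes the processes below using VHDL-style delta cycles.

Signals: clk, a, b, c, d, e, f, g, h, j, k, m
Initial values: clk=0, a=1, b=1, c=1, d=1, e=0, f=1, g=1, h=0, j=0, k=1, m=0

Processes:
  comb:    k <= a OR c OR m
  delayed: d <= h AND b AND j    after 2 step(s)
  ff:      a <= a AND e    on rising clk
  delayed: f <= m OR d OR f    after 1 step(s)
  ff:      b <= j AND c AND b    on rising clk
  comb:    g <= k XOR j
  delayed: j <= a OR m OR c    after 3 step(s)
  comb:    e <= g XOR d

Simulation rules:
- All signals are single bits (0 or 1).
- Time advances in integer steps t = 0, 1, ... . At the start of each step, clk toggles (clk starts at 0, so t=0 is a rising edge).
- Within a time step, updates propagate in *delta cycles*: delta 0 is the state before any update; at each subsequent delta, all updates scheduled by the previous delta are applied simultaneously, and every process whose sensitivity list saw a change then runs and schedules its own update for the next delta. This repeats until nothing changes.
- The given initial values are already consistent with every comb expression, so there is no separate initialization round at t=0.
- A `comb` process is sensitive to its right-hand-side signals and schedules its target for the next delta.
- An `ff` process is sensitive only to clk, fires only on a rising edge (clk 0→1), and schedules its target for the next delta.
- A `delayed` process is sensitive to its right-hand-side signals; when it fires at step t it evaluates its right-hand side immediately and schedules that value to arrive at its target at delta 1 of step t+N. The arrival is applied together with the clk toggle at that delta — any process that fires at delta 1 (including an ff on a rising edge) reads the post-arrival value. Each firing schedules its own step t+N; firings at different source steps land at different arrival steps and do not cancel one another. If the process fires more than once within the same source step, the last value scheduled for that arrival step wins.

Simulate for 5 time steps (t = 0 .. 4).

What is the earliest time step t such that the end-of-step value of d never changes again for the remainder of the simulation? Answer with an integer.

2

[bits: j,d,a,clk,g,c,k,b,e,h,f,m]
t=0: Δ0=011011110010 Δ1=011111110010 Δ2=010111100010 | 2Δ
t=1: Δ0=010111100010 Δ1=010011100010 | 1Δ
t=2: Δ0=010011100010 Δ1=000111100010 Δ2=000111101010 | 2Δ
t=3: Δ0=000111101010 Δ1=100011101010 Δ2=100001101010 Δ3=100001100010 | 3Δ
t=4: Δ0=100001100010 Δ1=100101100010 | 1Δ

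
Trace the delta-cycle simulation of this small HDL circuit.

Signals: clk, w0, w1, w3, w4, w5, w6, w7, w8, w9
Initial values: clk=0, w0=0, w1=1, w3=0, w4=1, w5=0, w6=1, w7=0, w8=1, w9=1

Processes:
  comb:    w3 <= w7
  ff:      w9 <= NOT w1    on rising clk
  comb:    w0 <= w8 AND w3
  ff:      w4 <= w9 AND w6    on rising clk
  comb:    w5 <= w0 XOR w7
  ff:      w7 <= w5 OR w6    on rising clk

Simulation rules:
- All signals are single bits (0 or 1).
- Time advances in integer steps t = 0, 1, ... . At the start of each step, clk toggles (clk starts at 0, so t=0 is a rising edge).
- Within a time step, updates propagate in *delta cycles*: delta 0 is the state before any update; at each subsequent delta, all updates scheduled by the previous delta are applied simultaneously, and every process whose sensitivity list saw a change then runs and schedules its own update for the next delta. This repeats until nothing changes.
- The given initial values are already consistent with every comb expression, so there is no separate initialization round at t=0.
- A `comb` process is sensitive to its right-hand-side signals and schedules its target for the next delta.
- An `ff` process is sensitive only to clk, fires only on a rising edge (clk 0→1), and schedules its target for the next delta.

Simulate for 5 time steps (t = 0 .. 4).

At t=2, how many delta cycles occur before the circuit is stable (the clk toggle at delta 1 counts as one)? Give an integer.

[bits: clk,w4,w8,w0,w9,w6,w7,w1,w5,w3]
t=0: Δ0=0110110100 Δ1=1110110100 Δ2=1110011100 Δ3=1110011111 Δ4=1111011111 Δ5=1111011101 | 5Δ
t=1: Δ0=1111011101 Δ1=0111011101 | 1Δ
t=2: Δ0=0111011101 Δ1=1111011101 Δ2=1011011101 | 2Δ
t=3: Δ0=1011011101 Δ1=0011011101 | 1Δ
t=4: Δ0=0011011101 Δ1=1011011101 | 1Δ

2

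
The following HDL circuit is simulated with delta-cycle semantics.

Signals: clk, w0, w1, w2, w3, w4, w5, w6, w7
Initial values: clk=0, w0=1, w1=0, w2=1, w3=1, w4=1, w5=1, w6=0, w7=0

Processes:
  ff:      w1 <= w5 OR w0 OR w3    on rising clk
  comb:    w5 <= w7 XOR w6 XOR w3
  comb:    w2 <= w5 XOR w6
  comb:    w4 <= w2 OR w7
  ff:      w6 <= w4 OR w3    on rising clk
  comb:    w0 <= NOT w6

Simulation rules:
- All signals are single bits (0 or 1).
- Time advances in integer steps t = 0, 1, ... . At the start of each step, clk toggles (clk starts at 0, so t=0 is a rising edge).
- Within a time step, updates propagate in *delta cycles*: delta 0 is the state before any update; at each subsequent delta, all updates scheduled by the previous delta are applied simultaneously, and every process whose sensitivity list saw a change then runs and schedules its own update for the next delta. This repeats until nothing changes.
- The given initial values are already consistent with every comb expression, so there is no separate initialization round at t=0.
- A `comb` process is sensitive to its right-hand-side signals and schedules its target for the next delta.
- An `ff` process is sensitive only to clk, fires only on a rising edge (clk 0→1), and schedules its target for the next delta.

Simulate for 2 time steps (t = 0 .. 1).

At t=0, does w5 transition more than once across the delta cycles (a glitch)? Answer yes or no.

no

[bits: w5,w3,w4,w7,w1,w6,w0,w2,clk]
t=0: Δ0=111000110 Δ1=111000111 Δ2=111011111 Δ3=011011001 Δ4=010011011 Δ5=011011011 | 5Δ
t=1: Δ0=011011011 Δ1=011011010 | 1Δ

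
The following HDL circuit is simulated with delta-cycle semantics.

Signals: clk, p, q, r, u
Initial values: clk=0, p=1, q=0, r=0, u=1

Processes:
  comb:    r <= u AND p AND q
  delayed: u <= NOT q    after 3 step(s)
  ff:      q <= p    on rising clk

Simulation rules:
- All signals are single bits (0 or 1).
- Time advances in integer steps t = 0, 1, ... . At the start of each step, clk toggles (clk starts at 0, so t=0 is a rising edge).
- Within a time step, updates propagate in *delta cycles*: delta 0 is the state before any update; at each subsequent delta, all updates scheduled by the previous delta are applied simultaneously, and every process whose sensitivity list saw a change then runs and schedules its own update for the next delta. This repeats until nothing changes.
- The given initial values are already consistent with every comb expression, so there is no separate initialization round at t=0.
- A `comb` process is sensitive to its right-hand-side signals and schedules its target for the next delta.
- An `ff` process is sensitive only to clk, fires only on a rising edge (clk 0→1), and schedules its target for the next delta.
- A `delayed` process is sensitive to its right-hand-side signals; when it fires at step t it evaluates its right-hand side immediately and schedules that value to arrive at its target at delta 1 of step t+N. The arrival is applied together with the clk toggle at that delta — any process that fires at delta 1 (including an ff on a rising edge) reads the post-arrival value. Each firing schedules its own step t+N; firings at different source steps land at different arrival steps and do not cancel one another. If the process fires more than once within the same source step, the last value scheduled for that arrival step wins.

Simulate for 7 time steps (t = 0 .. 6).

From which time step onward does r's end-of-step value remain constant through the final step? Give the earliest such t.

3

t0.Δ0 q=0 p=1 u=1 r=0 clk=0
t0.Δ1 q=0 p=1 u=1 r=0 clk=1
t0.Δ2 q=1 p=1 u=1 r=0 clk=1
t0.Δ3 q=1 p=1 u=1 r=1 clk=1
t1.Δ0 q=1 p=1 u=1 r=1 clk=1
t1.Δ1 q=1 p=1 u=1 r=1 clk=0
t2.Δ0 q=1 p=1 u=1 r=1 clk=0
t2.Δ1 q=1 p=1 u=1 r=1 clk=1
t3.Δ0 q=1 p=1 u=1 r=1 clk=1
t3.Δ1 q=1 p=1 u=0 r=1 clk=0
t3.Δ2 q=1 p=1 u=0 r=0 clk=0
t4.Δ0 q=1 p=1 u=0 r=0 clk=0
t4.Δ1 q=1 p=1 u=0 r=0 clk=1
t5.Δ0 q=1 p=1 u=0 r=0 clk=1
t5.Δ1 q=1 p=1 u=0 r=0 clk=0
t6.Δ0 q=1 p=1 u=0 r=0 clk=0
t6.Δ1 q=1 p=1 u=0 r=0 clk=1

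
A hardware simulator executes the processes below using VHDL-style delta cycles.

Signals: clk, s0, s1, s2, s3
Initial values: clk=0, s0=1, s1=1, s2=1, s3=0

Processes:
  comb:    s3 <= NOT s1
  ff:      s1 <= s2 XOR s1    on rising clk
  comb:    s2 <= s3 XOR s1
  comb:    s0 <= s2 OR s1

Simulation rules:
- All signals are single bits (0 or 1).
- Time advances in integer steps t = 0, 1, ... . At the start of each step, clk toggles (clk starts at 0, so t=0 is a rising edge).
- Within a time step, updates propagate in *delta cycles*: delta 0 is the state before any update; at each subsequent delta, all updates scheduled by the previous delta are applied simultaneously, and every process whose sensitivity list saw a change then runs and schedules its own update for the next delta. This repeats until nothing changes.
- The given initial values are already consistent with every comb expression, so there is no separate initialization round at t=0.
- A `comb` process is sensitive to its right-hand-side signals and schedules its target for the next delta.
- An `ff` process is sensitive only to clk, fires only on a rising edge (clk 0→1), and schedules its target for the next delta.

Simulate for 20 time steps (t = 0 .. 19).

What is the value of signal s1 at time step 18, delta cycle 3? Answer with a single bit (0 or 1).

1

t=0 Δ0: s1=1 s0=1 s3=0 s2=1 clk=0
  Δ1: clk:0→1
  Δ2: s1:1→0
  Δ3: s3:0→1, s2:1→0
  Δ4: s0:1→0, s2:0→1
  Δ5: s0:0→1
  (5Δ to stable)
t=1 Δ0: s1=0 s0=1 s3=1 s2=1 clk=1
  Δ1: clk:1→0
  (1Δ to stable)
t=2 Δ0: s1=0 s0=1 s3=1 s2=1 clk=0
  Δ1: clk:0→1
  Δ2: s1:0→1
  Δ3: s3:1→0, s2:1→0
  Δ4: s2:0→1
  (4Δ to stable)
t=3 Δ0: s1=1 s0=1 s3=0 s2=1 clk=1
  Δ1: clk:1→0
  (1Δ to stable)
t=4 Δ0: s1=1 s0=1 s3=0 s2=1 clk=0
  Δ1: clk:0→1
  Δ2: s1:1→0
  Δ3: s3:0→1, s2:1→0
  Δ4: s0:1→0, s2:0→1
  Δ5: s0:0→1
  (5Δ to stable)
t=5 Δ0: s1=0 s0=1 s3=1 s2=1 clk=1
  Δ1: clk:1→0
  (1Δ to stable)
t=6 Δ0: s1=0 s0=1 s3=1 s2=1 clk=0
  Δ1: clk:0→1
  Δ2: s1:0→1
  Δ3: s3:1→0, s2:1→0
  Δ4: s2:0→1
  (4Δ to stable)
t=7 Δ0: s1=1 s0=1 s3=0 s2=1 clk=1
  Δ1: clk:1→0
  (1Δ to stable)
t=8 Δ0: s1=1 s0=1 s3=0 s2=1 clk=0
  Δ1: clk:0→1
  Δ2: s1:1→0
  Δ3: s3:0→1, s2:1→0
  Δ4: s0:1→0, s2:0→1
  Δ5: s0:0→1
  (5Δ to stable)
t=9 Δ0: s1=0 s0=1 s3=1 s2=1 clk=1
  Δ1: clk:1→0
  (1Δ to stable)
t=10 Δ0: s1=0 s0=1 s3=1 s2=1 clk=0
  Δ1: clk:0→1
  Δ2: s1:0→1
  Δ3: s3:1→0, s2:1→0
  Δ4: s2:0→1
  (4Δ to stable)
t=11 Δ0: s1=1 s0=1 s3=0 s2=1 clk=1
  Δ1: clk:1→0
  (1Δ to stable)
t=12 Δ0: s1=1 s0=1 s3=0 s2=1 clk=0
  Δ1: clk:0→1
  Δ2: s1:1→0
  Δ3: s3:0→1, s2:1→0
  Δ4: s0:1→0, s2:0→1
  Δ5: s0:0→1
  (5Δ to stable)
t=13 Δ0: s1=0 s0=1 s3=1 s2=1 clk=1
  Δ1: clk:1→0
  (1Δ to stable)
t=14 Δ0: s1=0 s0=1 s3=1 s2=1 clk=0
  Δ1: clk:0→1
  Δ2: s1:0→1
  Δ3: s3:1→0, s2:1→0
  Δ4: s2:0→1
  (4Δ to stable)
t=15 Δ0: s1=1 s0=1 s3=0 s2=1 clk=1
  Δ1: clk:1→0
  (1Δ to stable)
t=16 Δ0: s1=1 s0=1 s3=0 s2=1 clk=0
  Δ1: clk:0→1
  Δ2: s1:1→0
  Δ3: s3:0→1, s2:1→0
  Δ4: s0:1→0, s2:0→1
  Δ5: s0:0→1
  (5Δ to stable)
t=17 Δ0: s1=0 s0=1 s3=1 s2=1 clk=1
  Δ1: clk:1→0
  (1Δ to stable)
t=18 Δ0: s1=0 s0=1 s3=1 s2=1 clk=0
  Δ1: clk:0→1
  Δ2: s1:0→1
  Δ3: s3:1→0, s2:1→0
  Δ4: s2:0→1
  (4Δ to stable)
t=19 Δ0: s1=1 s0=1 s3=0 s2=1 clk=1
  Δ1: clk:1→0
  (1Δ to stable)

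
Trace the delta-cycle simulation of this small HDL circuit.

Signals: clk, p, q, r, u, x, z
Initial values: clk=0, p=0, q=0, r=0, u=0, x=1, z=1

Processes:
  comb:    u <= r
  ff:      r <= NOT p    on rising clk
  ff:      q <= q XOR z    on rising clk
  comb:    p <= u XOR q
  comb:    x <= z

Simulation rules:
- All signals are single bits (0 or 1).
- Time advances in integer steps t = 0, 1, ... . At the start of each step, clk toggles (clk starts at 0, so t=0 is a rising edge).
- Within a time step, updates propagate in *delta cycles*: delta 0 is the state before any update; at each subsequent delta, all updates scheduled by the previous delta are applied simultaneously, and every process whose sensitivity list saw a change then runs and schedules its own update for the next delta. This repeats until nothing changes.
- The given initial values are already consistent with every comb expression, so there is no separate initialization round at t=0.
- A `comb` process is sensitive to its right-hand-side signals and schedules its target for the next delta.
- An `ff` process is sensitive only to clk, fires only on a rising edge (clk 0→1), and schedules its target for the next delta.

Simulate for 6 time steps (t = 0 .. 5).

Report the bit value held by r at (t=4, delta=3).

0

[bits: z,q,p,x,r,clk,u]
t=0: Δ0=1001000 Δ1=1001010 Δ2=1101110 Δ3=1111111 Δ4=1101111 | 4Δ
t=1: Δ0=1101111 Δ1=1101101 | 1Δ
t=2: Δ0=1101101 Δ1=1101111 Δ2=1001111 Δ3=1011111 | 3Δ
t=3: Δ0=1011111 Δ1=1011101 | 1Δ
t=4: Δ0=1011101 Δ1=1011111 Δ2=1111011 Δ3=1101010 Δ4=1111010 | 4Δ
t=5: Δ0=1111010 Δ1=1111000 | 1Δ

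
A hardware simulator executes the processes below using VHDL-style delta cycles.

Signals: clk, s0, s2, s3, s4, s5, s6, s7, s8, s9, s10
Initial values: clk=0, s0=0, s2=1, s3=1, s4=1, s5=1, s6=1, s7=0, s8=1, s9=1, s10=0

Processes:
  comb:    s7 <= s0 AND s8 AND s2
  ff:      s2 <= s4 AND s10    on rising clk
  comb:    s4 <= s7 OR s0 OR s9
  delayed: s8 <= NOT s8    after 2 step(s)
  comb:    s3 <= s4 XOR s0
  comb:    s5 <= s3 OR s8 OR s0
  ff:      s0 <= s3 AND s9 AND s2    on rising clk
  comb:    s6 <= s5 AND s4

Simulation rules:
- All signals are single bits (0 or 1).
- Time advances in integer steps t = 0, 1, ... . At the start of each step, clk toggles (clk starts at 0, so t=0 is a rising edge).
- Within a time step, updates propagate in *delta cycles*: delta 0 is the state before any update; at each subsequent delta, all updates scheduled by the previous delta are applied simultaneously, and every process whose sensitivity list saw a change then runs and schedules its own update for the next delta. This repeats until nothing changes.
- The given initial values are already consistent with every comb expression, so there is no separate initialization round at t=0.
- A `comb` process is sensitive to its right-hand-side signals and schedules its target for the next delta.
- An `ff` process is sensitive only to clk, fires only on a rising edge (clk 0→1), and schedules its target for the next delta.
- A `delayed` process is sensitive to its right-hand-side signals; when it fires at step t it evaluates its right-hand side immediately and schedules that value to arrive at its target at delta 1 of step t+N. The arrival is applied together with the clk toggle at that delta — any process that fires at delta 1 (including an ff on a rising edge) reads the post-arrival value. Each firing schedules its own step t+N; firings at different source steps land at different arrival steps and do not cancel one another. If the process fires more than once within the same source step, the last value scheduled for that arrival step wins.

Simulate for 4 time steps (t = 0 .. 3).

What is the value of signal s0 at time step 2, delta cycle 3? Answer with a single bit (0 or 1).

0

t0.Δ0 s7=0 s10=0 s0=0 clk=0 s4=1 s9=1 s3=1 s2=1 s5=1 s8=1 s6=1
t0.Δ1 s7=0 s10=0 s0=0 clk=1 s4=1 s9=1 s3=1 s2=1 s5=1 s8=1 s6=1
t0.Δ2 s7=0 s10=0 s0=1 clk=1 s4=1 s9=1 s3=1 s2=0 s5=1 s8=1 s6=1
t0.Δ3 s7=0 s10=0 s0=1 clk=1 s4=1 s9=1 s3=0 s2=0 s5=1 s8=1 s6=1
t1.Δ0 s7=0 s10=0 s0=1 clk=1 s4=1 s9=1 s3=0 s2=0 s5=1 s8=1 s6=1
t1.Δ1 s7=0 s10=0 s0=1 clk=0 s4=1 s9=1 s3=0 s2=0 s5=1 s8=1 s6=1
t2.Δ0 s7=0 s10=0 s0=1 clk=0 s4=1 s9=1 s3=0 s2=0 s5=1 s8=1 s6=1
t2.Δ1 s7=0 s10=0 s0=1 clk=1 s4=1 s9=1 s3=0 s2=0 s5=1 s8=1 s6=1
t2.Δ2 s7=0 s10=0 s0=0 clk=1 s4=1 s9=1 s3=0 s2=0 s5=1 s8=1 s6=1
t2.Δ3 s7=0 s10=0 s0=0 clk=1 s4=1 s9=1 s3=1 s2=0 s5=1 s8=1 s6=1
t3.Δ0 s7=0 s10=0 s0=0 clk=1 s4=1 s9=1 s3=1 s2=0 s5=1 s8=1 s6=1
t3.Δ1 s7=0 s10=0 s0=0 clk=0 s4=1 s9=1 s3=1 s2=0 s5=1 s8=1 s6=1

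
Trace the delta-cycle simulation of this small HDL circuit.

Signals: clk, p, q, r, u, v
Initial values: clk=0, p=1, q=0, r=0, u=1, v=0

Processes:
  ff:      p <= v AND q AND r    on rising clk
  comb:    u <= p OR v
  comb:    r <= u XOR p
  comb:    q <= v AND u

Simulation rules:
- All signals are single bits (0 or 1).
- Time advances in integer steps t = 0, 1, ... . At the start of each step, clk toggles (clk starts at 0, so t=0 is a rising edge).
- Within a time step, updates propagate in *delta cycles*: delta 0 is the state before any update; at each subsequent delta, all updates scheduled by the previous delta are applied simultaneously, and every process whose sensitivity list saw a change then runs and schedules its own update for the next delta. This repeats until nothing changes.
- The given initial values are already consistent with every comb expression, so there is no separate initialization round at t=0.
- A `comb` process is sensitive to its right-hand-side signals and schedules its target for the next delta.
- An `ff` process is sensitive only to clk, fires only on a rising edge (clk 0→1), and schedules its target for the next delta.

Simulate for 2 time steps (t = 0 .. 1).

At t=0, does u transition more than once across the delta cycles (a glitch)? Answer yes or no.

t=0 Δ0: r=0 u=1 p=1 v=0 q=0 clk=0
  Δ1: clk:0→1
  Δ2: p:1→0
  Δ3: r:0→1, u:1→0
  Δ4: r:1→0
  (4Δ to stable)
t=1 Δ0: r=0 u=0 p=0 v=0 q=0 clk=1
  Δ1: clk:1→0
  (1Δ to stable)

no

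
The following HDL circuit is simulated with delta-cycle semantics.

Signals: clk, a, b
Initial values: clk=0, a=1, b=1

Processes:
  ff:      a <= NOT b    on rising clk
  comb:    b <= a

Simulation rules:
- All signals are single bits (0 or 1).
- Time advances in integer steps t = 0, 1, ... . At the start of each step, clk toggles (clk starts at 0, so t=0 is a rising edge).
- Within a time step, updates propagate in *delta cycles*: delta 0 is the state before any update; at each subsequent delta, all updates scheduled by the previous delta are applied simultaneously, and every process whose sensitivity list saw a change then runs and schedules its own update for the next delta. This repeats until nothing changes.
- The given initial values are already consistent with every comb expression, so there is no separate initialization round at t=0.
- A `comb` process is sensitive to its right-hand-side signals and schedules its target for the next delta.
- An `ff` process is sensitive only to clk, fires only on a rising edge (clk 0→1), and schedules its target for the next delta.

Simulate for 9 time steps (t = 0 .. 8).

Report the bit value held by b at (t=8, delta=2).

t=0 Δ0: a=1 clk=0 b=1
  Δ1: clk:0→1
  Δ2: a:1→0
  Δ3: b:1→0
  (3Δ to stable)
t=1 Δ0: a=0 clk=1 b=0
  Δ1: clk:1→0
  (1Δ to stable)
t=2 Δ0: a=0 clk=0 b=0
  Δ1: clk:0→1
  Δ2: a:0→1
  Δ3: b:0→1
  (3Δ to stable)
t=3 Δ0: a=1 clk=1 b=1
  Δ1: clk:1→0
  (1Δ to stable)
t=4 Δ0: a=1 clk=0 b=1
  Δ1: clk:0→1
  Δ2: a:1→0
  Δ3: b:1→0
  (3Δ to stable)
t=5 Δ0: a=0 clk=1 b=0
  Δ1: clk:1→0
  (1Δ to stable)
t=6 Δ0: a=0 clk=0 b=0
  Δ1: clk:0→1
  Δ2: a:0→1
  Δ3: b:0→1
  (3Δ to stable)
t=7 Δ0: a=1 clk=1 b=1
  Δ1: clk:1→0
  (1Δ to stable)
t=8 Δ0: a=1 clk=0 b=1
  Δ1: clk:0→1
  Δ2: a:1→0
  Δ3: b:1→0
  (3Δ to stable)

1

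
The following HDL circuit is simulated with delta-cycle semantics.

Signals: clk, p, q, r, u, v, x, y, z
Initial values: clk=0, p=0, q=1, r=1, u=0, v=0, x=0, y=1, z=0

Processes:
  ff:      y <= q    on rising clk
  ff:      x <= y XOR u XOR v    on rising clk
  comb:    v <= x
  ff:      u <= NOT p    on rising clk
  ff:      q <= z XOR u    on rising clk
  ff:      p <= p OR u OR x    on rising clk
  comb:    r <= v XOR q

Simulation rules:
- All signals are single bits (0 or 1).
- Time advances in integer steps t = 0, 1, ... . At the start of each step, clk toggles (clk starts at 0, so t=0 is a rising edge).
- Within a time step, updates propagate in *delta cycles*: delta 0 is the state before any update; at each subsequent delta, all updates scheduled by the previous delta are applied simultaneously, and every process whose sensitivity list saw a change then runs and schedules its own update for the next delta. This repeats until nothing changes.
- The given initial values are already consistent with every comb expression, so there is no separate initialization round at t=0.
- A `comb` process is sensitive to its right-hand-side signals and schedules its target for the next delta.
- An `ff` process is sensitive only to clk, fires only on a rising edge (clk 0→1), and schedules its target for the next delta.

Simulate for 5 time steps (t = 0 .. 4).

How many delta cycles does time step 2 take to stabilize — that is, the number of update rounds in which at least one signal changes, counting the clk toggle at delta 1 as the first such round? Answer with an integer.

t0.Δ0 x=0 p=0 q=1 z=0 u=0 v=0 y=1 clk=0 r=1
t0.Δ1 x=0 p=0 q=1 z=0 u=0 v=0 y=1 clk=1 r=1
t0.Δ2 x=1 p=0 q=0 z=0 u=1 v=0 y=1 clk=1 r=1
t0.Δ3 x=1 p=0 q=0 z=0 u=1 v=1 y=1 clk=1 r=0
t0.Δ4 x=1 p=0 q=0 z=0 u=1 v=1 y=1 clk=1 r=1
t1.Δ0 x=1 p=0 q=0 z=0 u=1 v=1 y=1 clk=1 r=1
t1.Δ1 x=1 p=0 q=0 z=0 u=1 v=1 y=1 clk=0 r=1
t2.Δ0 x=1 p=0 q=0 z=0 u=1 v=1 y=1 clk=0 r=1
t2.Δ1 x=1 p=0 q=0 z=0 u=1 v=1 y=1 clk=1 r=1
t2.Δ2 x=1 p=1 q=1 z=0 u=1 v=1 y=0 clk=1 r=1
t2.Δ3 x=1 p=1 q=1 z=0 u=1 v=1 y=0 clk=1 r=0
t3.Δ0 x=1 p=1 q=1 z=0 u=1 v=1 y=0 clk=1 r=0
t3.Δ1 x=1 p=1 q=1 z=0 u=1 v=1 y=0 clk=0 r=0
t4.Δ0 x=1 p=1 q=1 z=0 u=1 v=1 y=0 clk=0 r=0
t4.Δ1 x=1 p=1 q=1 z=0 u=1 v=1 y=0 clk=1 r=0
t4.Δ2 x=0 p=1 q=1 z=0 u=0 v=1 y=1 clk=1 r=0
t4.Δ3 x=0 p=1 q=1 z=0 u=0 v=0 y=1 clk=1 r=0
t4.Δ4 x=0 p=1 q=1 z=0 u=0 v=0 y=1 clk=1 r=1

3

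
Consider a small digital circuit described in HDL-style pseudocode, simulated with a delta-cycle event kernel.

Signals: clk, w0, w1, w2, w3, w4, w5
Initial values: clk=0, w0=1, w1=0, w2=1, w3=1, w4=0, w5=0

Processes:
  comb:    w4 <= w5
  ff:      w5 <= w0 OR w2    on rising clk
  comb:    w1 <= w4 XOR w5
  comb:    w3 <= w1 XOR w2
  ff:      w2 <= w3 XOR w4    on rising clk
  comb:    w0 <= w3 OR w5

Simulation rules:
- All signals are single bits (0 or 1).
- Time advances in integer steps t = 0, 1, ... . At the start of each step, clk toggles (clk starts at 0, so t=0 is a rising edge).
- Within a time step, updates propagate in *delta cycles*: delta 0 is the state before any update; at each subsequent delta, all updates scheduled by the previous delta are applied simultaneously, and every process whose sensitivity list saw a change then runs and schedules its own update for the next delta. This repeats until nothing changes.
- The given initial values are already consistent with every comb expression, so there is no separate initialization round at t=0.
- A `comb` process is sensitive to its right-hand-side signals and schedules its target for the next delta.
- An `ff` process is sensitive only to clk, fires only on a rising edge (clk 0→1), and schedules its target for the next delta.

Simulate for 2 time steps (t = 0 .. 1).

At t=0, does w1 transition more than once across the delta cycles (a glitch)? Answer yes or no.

t0.Δ0 clk=0 w4=0 w2=1 w5=0 w1=0 w3=1 w0=1
t0.Δ1 clk=1 w4=0 w2=1 w5=0 w1=0 w3=1 w0=1
t0.Δ2 clk=1 w4=0 w2=1 w5=1 w1=0 w3=1 w0=1
t0.Δ3 clk=1 w4=1 w2=1 w5=1 w1=1 w3=1 w0=1
t0.Δ4 clk=1 w4=1 w2=1 w5=1 w1=0 w3=0 w0=1
t0.Δ5 clk=1 w4=1 w2=1 w5=1 w1=0 w3=1 w0=1
t1.Δ0 clk=1 w4=1 w2=1 w5=1 w1=0 w3=1 w0=1
t1.Δ1 clk=0 w4=1 w2=1 w5=1 w1=0 w3=1 w0=1

yes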